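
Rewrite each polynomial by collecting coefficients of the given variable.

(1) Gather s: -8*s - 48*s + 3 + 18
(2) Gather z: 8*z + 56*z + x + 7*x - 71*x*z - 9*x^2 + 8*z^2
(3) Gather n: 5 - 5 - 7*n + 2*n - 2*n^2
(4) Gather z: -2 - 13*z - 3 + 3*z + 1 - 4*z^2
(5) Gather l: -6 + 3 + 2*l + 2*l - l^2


(1) = 21 - 56*s
(2) = -9*x^2 + 8*x + 8*z^2 + z*(64 - 71*x)
(3) = -2*n^2 - 5*n
(4) = -4*z^2 - 10*z - 4
(5) = -l^2 + 4*l - 3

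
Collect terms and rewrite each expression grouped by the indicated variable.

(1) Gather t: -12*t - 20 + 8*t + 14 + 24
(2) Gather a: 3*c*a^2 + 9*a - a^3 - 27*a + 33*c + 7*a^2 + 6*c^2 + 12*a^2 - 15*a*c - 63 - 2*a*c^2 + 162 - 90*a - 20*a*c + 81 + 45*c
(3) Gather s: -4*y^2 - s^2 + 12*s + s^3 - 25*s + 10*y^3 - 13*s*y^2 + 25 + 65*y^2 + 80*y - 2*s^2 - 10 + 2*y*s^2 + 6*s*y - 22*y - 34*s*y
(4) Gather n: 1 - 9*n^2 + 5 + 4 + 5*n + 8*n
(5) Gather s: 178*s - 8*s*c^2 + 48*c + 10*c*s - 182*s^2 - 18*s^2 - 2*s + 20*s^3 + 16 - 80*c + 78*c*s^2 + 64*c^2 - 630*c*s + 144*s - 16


(1) = 18 - 4*t
(2) = -a^3 + a^2*(3*c + 19) + a*(-2*c^2 - 35*c - 108) + 6*c^2 + 78*c + 180
(3) = s^3 + s^2*(2*y - 3) + s*(-13*y^2 - 28*y - 13) + 10*y^3 + 61*y^2 + 58*y + 15
(4) = -9*n^2 + 13*n + 10
(5) = 64*c^2 - 32*c + 20*s^3 + s^2*(78*c - 200) + s*(-8*c^2 - 620*c + 320)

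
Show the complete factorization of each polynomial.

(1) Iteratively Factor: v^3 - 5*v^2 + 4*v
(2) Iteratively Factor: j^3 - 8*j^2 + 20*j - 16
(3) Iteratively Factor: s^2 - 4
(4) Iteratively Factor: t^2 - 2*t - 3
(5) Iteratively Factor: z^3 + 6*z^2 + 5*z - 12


(1) = (v - 4)*(v^2 - v) = v*(v - 4)*(v - 1)
(2) = (j - 4)*(j^2 - 4*j + 4) = (j - 4)*(j - 2)*(j - 2)
(3) = (s + 2)*(s - 2)
(4) = (t - 3)*(t + 1)
(5) = (z + 4)*(z^2 + 2*z - 3) = (z - 1)*(z + 4)*(z + 3)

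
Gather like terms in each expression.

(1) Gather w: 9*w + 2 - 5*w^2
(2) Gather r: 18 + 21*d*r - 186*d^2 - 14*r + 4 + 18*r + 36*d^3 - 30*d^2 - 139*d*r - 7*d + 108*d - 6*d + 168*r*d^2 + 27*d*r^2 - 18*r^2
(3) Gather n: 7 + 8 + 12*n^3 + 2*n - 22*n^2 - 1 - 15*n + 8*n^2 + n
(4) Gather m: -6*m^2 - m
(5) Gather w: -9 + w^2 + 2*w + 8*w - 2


(1) = -5*w^2 + 9*w + 2
(2) = 36*d^3 - 216*d^2 + 95*d + r^2*(27*d - 18) + r*(168*d^2 - 118*d + 4) + 22
(3) = 12*n^3 - 14*n^2 - 12*n + 14
(4) = -6*m^2 - m
(5) = w^2 + 10*w - 11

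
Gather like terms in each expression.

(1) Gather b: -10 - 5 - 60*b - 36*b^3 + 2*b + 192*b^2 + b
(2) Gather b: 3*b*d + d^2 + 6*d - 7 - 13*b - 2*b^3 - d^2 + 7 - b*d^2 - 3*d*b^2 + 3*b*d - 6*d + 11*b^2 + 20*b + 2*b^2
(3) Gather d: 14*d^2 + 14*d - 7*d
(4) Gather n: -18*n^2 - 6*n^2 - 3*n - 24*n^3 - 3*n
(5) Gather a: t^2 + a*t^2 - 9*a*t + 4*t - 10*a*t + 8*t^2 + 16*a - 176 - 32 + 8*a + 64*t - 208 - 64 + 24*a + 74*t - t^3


(1) = -36*b^3 + 192*b^2 - 57*b - 15
(2) = -2*b^3 + b^2*(13 - 3*d) + b*(-d^2 + 6*d + 7)
(3) = 14*d^2 + 7*d
(4) = -24*n^3 - 24*n^2 - 6*n
(5) = a*(t^2 - 19*t + 48) - t^3 + 9*t^2 + 142*t - 480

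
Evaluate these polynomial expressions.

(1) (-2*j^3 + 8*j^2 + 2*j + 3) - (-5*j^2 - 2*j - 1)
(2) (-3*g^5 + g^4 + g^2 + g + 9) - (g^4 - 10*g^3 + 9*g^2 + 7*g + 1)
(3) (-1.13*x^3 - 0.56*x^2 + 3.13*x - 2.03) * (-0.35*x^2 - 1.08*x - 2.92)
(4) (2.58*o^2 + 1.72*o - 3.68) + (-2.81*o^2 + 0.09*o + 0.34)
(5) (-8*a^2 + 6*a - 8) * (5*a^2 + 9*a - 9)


(1) = -2*j^3 + 13*j^2 + 4*j + 4
(2) = -3*g^5 + 10*g^3 - 8*g^2 - 6*g + 8
(3) = 0.3955*x^5 + 1.4164*x^4 + 2.8089*x^3 - 1.0347*x^2 - 6.9472*x + 5.9276
(4) = -0.23*o^2 + 1.81*o - 3.34
(5) = -40*a^4 - 42*a^3 + 86*a^2 - 126*a + 72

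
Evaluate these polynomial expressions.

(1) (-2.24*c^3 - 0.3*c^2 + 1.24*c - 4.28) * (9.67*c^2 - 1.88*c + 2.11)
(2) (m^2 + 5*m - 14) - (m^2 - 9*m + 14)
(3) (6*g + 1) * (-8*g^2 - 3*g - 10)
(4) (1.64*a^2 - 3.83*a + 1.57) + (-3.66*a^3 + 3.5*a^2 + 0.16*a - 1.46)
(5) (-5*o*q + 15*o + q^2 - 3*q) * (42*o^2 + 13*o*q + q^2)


(1) = -21.6608*c^5 + 1.3102*c^4 + 7.8284*c^3 - 44.3518*c^2 + 10.6628*c - 9.0308
(2) = 14*m - 28
(3) = -48*g^3 - 26*g^2 - 63*g - 10
(4) = -3.66*a^3 + 5.14*a^2 - 3.67*a + 0.11
(5) = -210*o^3*q + 630*o^3 - 23*o^2*q^2 + 69*o^2*q + 8*o*q^3 - 24*o*q^2 + q^4 - 3*q^3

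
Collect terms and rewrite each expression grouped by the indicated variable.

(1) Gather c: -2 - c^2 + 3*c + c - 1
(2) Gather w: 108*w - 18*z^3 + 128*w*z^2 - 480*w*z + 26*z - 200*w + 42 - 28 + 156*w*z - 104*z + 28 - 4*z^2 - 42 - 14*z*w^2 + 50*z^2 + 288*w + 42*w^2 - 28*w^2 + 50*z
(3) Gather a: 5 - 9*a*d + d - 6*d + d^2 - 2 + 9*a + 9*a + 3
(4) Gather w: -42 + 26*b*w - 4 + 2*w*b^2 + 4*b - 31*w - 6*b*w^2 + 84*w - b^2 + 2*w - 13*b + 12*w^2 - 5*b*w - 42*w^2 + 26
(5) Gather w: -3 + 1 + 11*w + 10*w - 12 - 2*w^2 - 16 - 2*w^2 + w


(1) = -c^2 + 4*c - 3
(2) = w^2*(14 - 14*z) + w*(128*z^2 - 324*z + 196) - 18*z^3 + 46*z^2 - 28*z
(3) = a*(18 - 9*d) + d^2 - 5*d + 6
(4) = -b^2 - 9*b + w^2*(-6*b - 30) + w*(2*b^2 + 21*b + 55) - 20
(5) = -4*w^2 + 22*w - 30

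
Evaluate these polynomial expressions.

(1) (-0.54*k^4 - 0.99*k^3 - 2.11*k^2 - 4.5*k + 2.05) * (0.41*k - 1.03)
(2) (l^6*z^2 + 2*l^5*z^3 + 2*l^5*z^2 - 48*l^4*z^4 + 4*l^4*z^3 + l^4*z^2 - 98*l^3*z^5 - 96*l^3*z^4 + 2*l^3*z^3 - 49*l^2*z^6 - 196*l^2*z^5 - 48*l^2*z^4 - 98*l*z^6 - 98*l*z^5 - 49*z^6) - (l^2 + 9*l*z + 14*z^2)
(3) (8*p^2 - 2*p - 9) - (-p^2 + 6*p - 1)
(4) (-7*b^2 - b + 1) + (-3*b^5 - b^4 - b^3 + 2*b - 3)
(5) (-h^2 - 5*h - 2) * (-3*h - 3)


(1) = -0.2214*k^5 + 0.1503*k^4 + 0.1546*k^3 + 0.3283*k^2 + 5.4755*k - 2.1115
(2) = l^6*z^2 + 2*l^5*z^3 + 2*l^5*z^2 - 48*l^4*z^4 + 4*l^4*z^3 + l^4*z^2 - 98*l^3*z^5 - 96*l^3*z^4 + 2*l^3*z^3 - 49*l^2*z^6 - 196*l^2*z^5 - 48*l^2*z^4 - l^2 - 98*l*z^6 - 98*l*z^5 - 9*l*z - 49*z^6 - 14*z^2
(3) = 9*p^2 - 8*p - 8
(4) = -3*b^5 - b^4 - b^3 - 7*b^2 + b - 2
(5) = 3*h^3 + 18*h^2 + 21*h + 6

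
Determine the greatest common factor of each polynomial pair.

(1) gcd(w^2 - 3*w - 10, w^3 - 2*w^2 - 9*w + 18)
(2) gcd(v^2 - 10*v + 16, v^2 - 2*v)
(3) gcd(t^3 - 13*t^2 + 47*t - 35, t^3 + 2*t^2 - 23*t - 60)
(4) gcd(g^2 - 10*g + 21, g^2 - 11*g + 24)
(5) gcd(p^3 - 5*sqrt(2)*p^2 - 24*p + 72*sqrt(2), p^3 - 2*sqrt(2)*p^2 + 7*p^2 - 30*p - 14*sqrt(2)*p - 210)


(1) = gcd((w - 5)*(w + 2), (w - 3)*(w - 2)*(w + 3)) = 1
(2) = v - 2
(3) = gcd((t - 7)*(t - 5)*(t - 1), (t - 5)*(t + 3)*(t + 4)) = t - 5
(4) = gcd((g - 7)*(g - 3), (g - 8)*(g - 3)) = g - 3
(5) = gcd((p - 6*sqrt(2))*(p - 2*sqrt(2))*(p + 3*sqrt(2)), (p + 7)*(p - 5*sqrt(2))*(p + 3*sqrt(2))) = p + 3*sqrt(2)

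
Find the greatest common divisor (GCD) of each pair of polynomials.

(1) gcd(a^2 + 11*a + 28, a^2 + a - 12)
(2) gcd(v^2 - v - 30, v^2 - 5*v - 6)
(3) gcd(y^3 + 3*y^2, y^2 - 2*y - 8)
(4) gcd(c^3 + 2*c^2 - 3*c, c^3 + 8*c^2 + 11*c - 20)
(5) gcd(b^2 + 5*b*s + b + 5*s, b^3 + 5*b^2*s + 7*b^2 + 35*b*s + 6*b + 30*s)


(1) = gcd((a + 4)*(a + 7), (a - 3)*(a + 4)) = a + 4
(2) = v - 6
(3) = 1
(4) = gcd(c*(c - 1)*(c + 3), (c - 1)*(c + 4)*(c + 5)) = c - 1
(5) = gcd((b + 1)*(b + 5*s), (b + 1)*(b + 6)*(b + 5*s)) = b^2 + 5*b*s + b + 5*s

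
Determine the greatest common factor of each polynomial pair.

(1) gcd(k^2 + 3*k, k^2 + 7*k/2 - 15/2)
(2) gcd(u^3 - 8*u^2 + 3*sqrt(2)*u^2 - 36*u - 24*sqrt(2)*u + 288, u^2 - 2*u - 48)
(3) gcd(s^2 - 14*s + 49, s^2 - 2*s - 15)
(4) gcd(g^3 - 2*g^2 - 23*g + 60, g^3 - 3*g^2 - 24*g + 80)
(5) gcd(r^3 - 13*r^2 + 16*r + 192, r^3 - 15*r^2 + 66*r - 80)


(1) = gcd(k*(k + 3), (k - 3/2)*(k + 5)) = 1
(2) = gcd((u - 8)*(u - 3*sqrt(2))*(u + 6*sqrt(2)), (u - 8)*(u + 6)) = u - 8
(3) = gcd((s - 7)^2, (s - 5)*(s + 3)) = 1
(4) = g^2 + g - 20
(5) = r - 8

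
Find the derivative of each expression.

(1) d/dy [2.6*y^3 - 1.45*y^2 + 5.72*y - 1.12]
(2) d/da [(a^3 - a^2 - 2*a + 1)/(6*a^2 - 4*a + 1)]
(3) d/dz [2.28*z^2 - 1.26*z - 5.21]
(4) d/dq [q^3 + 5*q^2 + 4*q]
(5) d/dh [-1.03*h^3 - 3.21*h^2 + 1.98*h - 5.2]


(1) = 7.8*y^2 - 2.9*y + 5.72
(2) = (6*a^4 - 8*a^3 + 19*a^2 - 14*a + 2)/(36*a^4 - 48*a^3 + 28*a^2 - 8*a + 1)
(3) = 4.56*z - 1.26
(4) = 3*q^2 + 10*q + 4
(5) = -3.09*h^2 - 6.42*h + 1.98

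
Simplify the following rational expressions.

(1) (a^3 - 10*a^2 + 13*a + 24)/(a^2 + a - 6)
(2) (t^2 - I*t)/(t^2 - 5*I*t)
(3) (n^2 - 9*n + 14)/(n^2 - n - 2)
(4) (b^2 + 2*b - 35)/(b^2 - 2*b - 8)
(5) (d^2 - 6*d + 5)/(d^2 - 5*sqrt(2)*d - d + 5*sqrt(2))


(1) = (a^3 - 10*a^2 + 13*a + 24)/(a^2 + a - 6)
(2) = (t - I)/(t - 5*I)
(3) = (n - 7)/(n + 1)
(4) = (b^2 + 2*b - 35)/(b^2 - 2*b - 8)
(5) = (d - 5)/(d - 5*sqrt(2))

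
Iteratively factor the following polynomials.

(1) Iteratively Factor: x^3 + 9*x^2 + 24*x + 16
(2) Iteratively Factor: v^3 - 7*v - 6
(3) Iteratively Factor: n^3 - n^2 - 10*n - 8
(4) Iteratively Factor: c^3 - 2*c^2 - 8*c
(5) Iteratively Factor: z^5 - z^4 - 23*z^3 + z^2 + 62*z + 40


(1) = (x + 1)*(x^2 + 8*x + 16) = (x + 1)*(x + 4)*(x + 4)
(2) = (v + 1)*(v^2 - v - 6) = (v + 1)*(v + 2)*(v - 3)
(3) = (n + 2)*(n^2 - 3*n - 4) = (n + 1)*(n + 2)*(n - 4)
(4) = (c + 2)*(c^2 - 4*c) = c*(c + 2)*(c - 4)
(5) = (z - 5)*(z^4 + 4*z^3 - 3*z^2 - 14*z - 8) = (z - 5)*(z + 1)*(z^3 + 3*z^2 - 6*z - 8) = (z - 5)*(z - 2)*(z + 1)*(z^2 + 5*z + 4) = (z - 5)*(z - 2)*(z + 1)*(z + 4)*(z + 1)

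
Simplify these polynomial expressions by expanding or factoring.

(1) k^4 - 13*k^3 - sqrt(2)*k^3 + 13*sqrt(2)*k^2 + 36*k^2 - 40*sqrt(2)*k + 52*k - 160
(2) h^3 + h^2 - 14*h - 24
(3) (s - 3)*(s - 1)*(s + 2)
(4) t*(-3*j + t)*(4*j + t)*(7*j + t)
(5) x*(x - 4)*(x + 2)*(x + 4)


(1) = (k - 8)*(k - 5)*(k - 2*sqrt(2))*(k + sqrt(2))
(2) = (h - 4)*(h + 2)*(h + 3)
(3) = s^3 - 2*s^2 - 5*s + 6
(4) = -84*j^3*t - 5*j^2*t^2 + 8*j*t^3 + t^4
(5) = x^4 + 2*x^3 - 16*x^2 - 32*x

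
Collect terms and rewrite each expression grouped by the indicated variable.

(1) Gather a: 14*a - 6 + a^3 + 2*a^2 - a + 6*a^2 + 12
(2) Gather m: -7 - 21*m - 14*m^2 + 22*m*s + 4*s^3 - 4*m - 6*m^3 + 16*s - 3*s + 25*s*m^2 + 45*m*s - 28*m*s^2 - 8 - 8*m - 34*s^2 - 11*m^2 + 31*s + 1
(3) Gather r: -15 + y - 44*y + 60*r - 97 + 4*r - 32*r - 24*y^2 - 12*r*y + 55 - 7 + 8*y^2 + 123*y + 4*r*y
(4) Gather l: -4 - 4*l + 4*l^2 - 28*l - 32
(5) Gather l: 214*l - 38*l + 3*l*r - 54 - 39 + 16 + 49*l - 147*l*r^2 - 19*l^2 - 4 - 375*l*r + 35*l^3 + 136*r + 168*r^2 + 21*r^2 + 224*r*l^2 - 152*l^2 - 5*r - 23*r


(1) = a^3 + 8*a^2 + 13*a + 6
(2) = -6*m^3 + m^2*(25*s - 25) + m*(-28*s^2 + 67*s - 33) + 4*s^3 - 34*s^2 + 44*s - 14
(3) = r*(32 - 8*y) - 16*y^2 + 80*y - 64
(4) = 4*l^2 - 32*l - 36
(5) = 35*l^3 + l^2*(224*r - 171) + l*(-147*r^2 - 372*r + 225) + 189*r^2 + 108*r - 81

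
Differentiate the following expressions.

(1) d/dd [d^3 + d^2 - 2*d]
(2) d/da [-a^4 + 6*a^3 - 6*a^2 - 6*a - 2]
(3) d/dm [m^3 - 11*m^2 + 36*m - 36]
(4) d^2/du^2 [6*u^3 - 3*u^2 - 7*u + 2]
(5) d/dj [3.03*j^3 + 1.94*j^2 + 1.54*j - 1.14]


(1) = 3*d^2 + 2*d - 2
(2) = -4*a^3 + 18*a^2 - 12*a - 6
(3) = 3*m^2 - 22*m + 36
(4) = 36*u - 6
(5) = 9.09*j^2 + 3.88*j + 1.54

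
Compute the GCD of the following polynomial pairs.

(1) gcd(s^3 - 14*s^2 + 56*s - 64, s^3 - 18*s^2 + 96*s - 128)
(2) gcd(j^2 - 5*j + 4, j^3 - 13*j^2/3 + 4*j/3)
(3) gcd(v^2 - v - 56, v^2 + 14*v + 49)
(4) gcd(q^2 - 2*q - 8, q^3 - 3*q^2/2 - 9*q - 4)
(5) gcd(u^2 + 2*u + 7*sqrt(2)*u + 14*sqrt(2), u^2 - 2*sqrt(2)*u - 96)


(1) = gcd((s - 8)*(s - 4)*(s - 2), (s - 8)^2*(s - 2)) = s^2 - 10*s + 16
(2) = gcd((j - 4)*(j - 1), j*(j - 4)*(j - 1/3)) = j - 4
(3) = v + 7
(4) = q^2 - 2*q - 8
(5) = gcd((u + 2)*(u + 7*sqrt(2)), (u - 8*sqrt(2))*(u + 6*sqrt(2))) = 1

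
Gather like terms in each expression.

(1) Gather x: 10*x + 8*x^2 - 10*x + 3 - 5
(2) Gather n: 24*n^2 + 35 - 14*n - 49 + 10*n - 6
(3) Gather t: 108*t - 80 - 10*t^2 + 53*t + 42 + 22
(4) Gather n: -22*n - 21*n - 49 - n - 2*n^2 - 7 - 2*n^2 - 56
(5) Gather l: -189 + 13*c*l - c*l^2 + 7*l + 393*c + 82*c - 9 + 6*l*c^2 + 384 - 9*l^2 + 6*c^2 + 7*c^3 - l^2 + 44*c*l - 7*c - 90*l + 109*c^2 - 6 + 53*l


(1) = 8*x^2 - 2
(2) = 24*n^2 - 4*n - 20
(3) = -10*t^2 + 161*t - 16
(4) = -4*n^2 - 44*n - 112
(5) = 7*c^3 + 115*c^2 + 468*c + l^2*(-c - 10) + l*(6*c^2 + 57*c - 30) + 180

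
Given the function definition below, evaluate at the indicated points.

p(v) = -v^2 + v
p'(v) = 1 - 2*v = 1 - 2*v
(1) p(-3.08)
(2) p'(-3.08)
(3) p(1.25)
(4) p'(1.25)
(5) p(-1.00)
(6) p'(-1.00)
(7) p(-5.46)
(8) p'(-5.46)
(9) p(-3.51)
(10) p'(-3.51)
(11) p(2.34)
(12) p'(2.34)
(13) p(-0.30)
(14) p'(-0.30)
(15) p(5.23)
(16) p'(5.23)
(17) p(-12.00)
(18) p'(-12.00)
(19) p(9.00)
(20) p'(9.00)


(1) = -12.57
(2) = 7.16
(3) = -0.31
(4) = -1.50
(5) = -2.00
(6) = 3.00
(7) = -35.27
(8) = 11.92
(9) = -15.83
(10) = 8.02
(11) = -3.14
(12) = -3.68
(13) = -0.39
(14) = 1.60
(15) = -22.12
(16) = -9.46
(17) = -156.00
(18) = 25.00
(19) = -72.00
(20) = -17.00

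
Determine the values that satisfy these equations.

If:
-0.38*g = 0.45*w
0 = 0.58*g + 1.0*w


Then:
g = 0.00
w = 0.00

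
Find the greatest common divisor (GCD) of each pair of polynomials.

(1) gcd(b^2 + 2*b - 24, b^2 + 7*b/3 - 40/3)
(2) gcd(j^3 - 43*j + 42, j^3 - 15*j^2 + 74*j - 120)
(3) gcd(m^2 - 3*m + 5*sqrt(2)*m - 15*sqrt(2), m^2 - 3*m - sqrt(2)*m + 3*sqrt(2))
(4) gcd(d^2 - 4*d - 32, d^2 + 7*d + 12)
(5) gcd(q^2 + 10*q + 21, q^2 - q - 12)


(1) = gcd((b - 4)*(b + 6), (b - 8/3)*(b + 5)) = 1
(2) = gcd((j - 6)*(j - 1)*(j + 7), (j - 6)*(j - 5)*(j - 4)) = j - 6
(3) = gcd((m - 3)*(m + 5*sqrt(2)), (m - 3)*(m - sqrt(2))) = m - 3
(4) = d + 4
(5) = gcd((q + 3)*(q + 7), (q - 4)*(q + 3)) = q + 3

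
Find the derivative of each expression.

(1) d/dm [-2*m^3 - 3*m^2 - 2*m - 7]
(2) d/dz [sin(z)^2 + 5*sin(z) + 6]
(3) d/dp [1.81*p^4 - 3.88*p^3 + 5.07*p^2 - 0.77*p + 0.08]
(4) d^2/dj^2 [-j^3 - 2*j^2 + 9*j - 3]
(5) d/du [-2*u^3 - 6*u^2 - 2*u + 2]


(1) = -6*m^2 - 6*m - 2
(2) = (2*sin(z) + 5)*cos(z)
(3) = 7.24*p^3 - 11.64*p^2 + 10.14*p - 0.77
(4) = -6*j - 4
(5) = -6*u^2 - 12*u - 2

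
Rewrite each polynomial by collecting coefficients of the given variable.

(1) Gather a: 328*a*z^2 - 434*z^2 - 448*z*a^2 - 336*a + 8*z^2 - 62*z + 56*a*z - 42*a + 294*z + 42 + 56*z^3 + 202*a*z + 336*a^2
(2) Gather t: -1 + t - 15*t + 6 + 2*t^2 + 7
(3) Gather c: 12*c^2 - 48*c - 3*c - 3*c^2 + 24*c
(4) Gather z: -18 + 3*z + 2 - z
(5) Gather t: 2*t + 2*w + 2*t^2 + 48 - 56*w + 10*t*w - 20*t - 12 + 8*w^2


(1) = a^2*(336 - 448*z) + a*(328*z^2 + 258*z - 378) + 56*z^3 - 426*z^2 + 232*z + 42
(2) = 2*t^2 - 14*t + 12
(3) = 9*c^2 - 27*c
(4) = 2*z - 16
(5) = 2*t^2 + t*(10*w - 18) + 8*w^2 - 54*w + 36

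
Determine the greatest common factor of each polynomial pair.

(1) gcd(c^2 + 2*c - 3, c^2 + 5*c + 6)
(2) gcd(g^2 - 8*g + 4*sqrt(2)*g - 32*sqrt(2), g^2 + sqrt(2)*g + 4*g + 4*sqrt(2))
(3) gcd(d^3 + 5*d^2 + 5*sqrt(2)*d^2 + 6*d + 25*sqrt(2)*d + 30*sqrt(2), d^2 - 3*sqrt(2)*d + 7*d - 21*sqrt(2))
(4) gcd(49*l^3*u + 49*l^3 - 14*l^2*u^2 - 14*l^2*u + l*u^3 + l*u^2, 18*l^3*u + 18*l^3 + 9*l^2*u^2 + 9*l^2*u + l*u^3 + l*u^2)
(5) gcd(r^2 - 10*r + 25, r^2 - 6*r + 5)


(1) = c + 3
(2) = gcd((g - 8)*(g + 4*sqrt(2)), (g + 4)*(g + sqrt(2))) = 1
(3) = gcd((d + 2)*(d + 3)*(d + 5*sqrt(2)), (d + 7)*(d - 3*sqrt(2))) = 1
(4) = gcd((-7*l + u)^2*(l*u + l), (3*l + u)*(6*l + u)*(l*u + l)) = l*u + l
(5) = r - 5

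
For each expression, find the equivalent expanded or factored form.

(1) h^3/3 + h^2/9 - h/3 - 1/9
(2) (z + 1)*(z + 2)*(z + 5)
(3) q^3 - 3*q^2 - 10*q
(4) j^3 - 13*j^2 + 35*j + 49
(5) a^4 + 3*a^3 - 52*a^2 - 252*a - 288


(1) = (h/3 + 1/3)*(h - 1)*(h + 1/3)
(2) = z^3 + 8*z^2 + 17*z + 10
(3) = q*(q - 5)*(q + 2)
(4) = (j - 7)^2*(j + 1)
(5) = (a - 8)*(a + 2)*(a + 3)*(a + 6)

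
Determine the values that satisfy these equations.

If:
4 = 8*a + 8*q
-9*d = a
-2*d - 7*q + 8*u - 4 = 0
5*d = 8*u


Then:
a = 9/8
d = -1/8
q = -5/8
u = -5/64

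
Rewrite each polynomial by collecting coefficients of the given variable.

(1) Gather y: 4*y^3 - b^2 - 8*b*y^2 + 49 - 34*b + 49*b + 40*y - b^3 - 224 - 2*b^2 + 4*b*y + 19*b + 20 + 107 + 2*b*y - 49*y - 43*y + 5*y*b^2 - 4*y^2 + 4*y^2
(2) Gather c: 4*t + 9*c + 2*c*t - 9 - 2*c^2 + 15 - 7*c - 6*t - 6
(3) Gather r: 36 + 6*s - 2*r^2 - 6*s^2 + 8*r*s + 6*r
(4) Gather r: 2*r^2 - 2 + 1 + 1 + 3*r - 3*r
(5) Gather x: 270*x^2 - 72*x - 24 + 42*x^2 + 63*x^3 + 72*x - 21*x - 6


(1) = -b^3 - 3*b^2 - 8*b*y^2 + 34*b + 4*y^3 + y*(5*b^2 + 6*b - 52) - 48
(2) = -2*c^2 + c*(2*t + 2) - 2*t
(3) = -2*r^2 + r*(8*s + 6) - 6*s^2 + 6*s + 36
(4) = 2*r^2
(5) = 63*x^3 + 312*x^2 - 21*x - 30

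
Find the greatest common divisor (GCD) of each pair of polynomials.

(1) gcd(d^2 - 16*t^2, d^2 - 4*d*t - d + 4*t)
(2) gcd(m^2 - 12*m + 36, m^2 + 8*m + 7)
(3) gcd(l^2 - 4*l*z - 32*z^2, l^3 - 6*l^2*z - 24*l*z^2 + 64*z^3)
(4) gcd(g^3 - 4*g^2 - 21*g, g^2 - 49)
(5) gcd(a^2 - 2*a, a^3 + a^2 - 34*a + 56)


(1) = -d + 4*t
(2) = 1
(3) = -l^2 + 4*l*z + 32*z^2
(4) = g - 7
(5) = a - 2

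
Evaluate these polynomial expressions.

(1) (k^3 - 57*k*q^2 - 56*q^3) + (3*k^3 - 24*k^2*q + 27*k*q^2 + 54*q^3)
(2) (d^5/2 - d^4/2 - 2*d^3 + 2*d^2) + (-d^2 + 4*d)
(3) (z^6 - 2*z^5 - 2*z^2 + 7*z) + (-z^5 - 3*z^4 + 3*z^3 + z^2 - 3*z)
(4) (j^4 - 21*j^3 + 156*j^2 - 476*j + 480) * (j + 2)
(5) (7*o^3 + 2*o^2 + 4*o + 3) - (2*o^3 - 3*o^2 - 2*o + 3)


(1) = 4*k^3 - 24*k^2*q - 30*k*q^2 - 2*q^3
(2) = d^5/2 - d^4/2 - 2*d^3 + d^2 + 4*d
(3) = z^6 - 3*z^5 - 3*z^4 + 3*z^3 - z^2 + 4*z
(4) = j^5 - 19*j^4 + 114*j^3 - 164*j^2 - 472*j + 960
(5) = 5*o^3 + 5*o^2 + 6*o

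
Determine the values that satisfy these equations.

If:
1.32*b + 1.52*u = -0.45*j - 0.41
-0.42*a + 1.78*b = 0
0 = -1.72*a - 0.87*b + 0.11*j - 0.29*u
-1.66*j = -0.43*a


Then:
a = 0.04
b = 0.01
j = 0.01
u = -0.28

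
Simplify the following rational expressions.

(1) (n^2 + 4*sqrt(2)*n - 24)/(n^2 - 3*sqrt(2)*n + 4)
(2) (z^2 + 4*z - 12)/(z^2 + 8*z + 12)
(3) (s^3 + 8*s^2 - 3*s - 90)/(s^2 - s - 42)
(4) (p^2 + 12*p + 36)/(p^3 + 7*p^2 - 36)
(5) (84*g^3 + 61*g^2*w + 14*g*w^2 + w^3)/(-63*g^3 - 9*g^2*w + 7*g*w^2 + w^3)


(1) = (n + 6*sqrt(2))/(n - sqrt(2))
(2) = (z - 2)/(z + 2)
(3) = (s^2 + 2*s - 15)/(s - 7)
(4) = (p + 6)/(p^2 + p - 6)
(5) = (4*g + w)/(-3*g + w)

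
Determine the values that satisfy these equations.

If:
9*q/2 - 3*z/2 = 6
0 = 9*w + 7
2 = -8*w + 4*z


Then:
q = 53/54
w = -7/9
z = -19/18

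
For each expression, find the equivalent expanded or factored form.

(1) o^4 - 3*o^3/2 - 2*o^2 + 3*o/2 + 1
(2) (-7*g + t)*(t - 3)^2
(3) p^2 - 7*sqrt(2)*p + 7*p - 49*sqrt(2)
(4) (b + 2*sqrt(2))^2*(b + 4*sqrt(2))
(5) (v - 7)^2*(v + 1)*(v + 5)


(1) = (o - 2)*(o - 1)*(o + 1/2)*(o + 1)
(2) = -7*g*t^2 + 42*g*t - 63*g + t^3 - 6*t^2 + 9*t
(3) = (p + 7)*(p - 7*sqrt(2))
(4) = b^3 + 8*sqrt(2)*b^2 + 40*b + 32*sqrt(2)
(5) = v^4 - 8*v^3 - 30*v^2 + 224*v + 245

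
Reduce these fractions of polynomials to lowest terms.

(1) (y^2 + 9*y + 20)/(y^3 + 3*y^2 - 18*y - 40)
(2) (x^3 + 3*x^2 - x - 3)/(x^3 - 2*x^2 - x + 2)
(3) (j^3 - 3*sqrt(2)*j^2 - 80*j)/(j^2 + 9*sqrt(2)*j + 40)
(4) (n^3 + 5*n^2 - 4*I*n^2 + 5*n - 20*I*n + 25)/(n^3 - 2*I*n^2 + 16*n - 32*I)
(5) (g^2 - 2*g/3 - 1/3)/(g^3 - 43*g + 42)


(1) = (y + 4)/(y^2 - 2*y - 8)
(2) = (x + 3)/(x - 2)
(3) = (j^2 - 8*sqrt(2)*j)/(j + 4*sqrt(2))
(4) = (n^3 + n^2*(5 - 4*I) + n*(5 - 20*I) + 25)/(n^3 - 2*I*n^2 + 16*n - 32*I)
(5) = (3*g + 1)/(3*g^2 + 3*g - 126)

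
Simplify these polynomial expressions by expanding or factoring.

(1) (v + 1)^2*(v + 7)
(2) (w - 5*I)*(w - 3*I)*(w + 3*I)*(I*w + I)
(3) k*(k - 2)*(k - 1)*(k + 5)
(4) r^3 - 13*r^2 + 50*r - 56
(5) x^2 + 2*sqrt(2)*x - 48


(1) = v^3 + 9*v^2 + 15*v + 7
(2) = I*w^4 + 5*w^3 + I*w^3 + 5*w^2 + 9*I*w^2 + 45*w + 9*I*w + 45
(3) = k^4 + 2*k^3 - 13*k^2 + 10*k
(4) = (r - 7)*(r - 4)*(r - 2)
(5) = (x - 4*sqrt(2))*(x + 6*sqrt(2))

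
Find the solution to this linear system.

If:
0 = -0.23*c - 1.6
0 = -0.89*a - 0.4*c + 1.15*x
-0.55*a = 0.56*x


Then:
a = 1.38
c = -6.96
x = -1.35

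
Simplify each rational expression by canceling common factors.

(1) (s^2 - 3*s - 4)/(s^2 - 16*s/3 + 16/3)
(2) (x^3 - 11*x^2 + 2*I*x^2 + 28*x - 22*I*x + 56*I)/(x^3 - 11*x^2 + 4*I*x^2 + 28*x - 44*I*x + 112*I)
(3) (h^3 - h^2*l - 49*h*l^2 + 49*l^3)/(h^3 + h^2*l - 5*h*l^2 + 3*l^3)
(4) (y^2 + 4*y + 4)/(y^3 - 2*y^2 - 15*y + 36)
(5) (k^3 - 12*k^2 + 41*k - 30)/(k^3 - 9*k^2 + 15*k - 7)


(1) = (3*s + 3)/(3*s - 4)
(2) = (x + 2*I)/(x + 4*I)
(3) = (h^2 - 49*l^2)/(h^2 + 2*h*l - 3*l^2)
(4) = (y^2 + 4*y + 4)/(y^3 - 2*y^2 - 15*y + 36)
(5) = (k^2 - 11*k + 30)/(k^2 - 8*k + 7)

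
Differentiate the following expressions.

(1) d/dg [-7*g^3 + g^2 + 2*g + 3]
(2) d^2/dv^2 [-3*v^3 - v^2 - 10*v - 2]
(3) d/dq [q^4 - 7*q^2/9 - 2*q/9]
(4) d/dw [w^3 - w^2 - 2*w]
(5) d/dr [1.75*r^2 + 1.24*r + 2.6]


(1) = -21*g^2 + 2*g + 2
(2) = -18*v - 2
(3) = 4*q^3 - 14*q/9 - 2/9
(4) = 3*w^2 - 2*w - 2
(5) = 3.5*r + 1.24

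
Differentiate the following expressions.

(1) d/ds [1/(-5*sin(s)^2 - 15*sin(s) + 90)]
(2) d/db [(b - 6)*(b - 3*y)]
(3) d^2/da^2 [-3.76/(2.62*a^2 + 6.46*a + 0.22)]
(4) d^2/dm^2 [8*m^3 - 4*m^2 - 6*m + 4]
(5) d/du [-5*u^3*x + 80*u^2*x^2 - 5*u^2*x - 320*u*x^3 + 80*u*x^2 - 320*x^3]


(1) = (2*sin(s) + 3)*cos(s)/(5*(sin(s)^2 + 3*sin(s) - 18)^2)
(2) = 2*b - 3*y - 6
(3) = (51.620288*a^2 + 127.277504*a - 3.76*(5.24*a + 6.46)*(10.48*a + 12.92) + 4.334528)/(2.62*a^2 + 6.46*a + 0.22)^3
(4) = 48*m - 8
(5) = 5*x*(-3*u^2 + 32*u*x - 2*u - 64*x^2 + 16*x)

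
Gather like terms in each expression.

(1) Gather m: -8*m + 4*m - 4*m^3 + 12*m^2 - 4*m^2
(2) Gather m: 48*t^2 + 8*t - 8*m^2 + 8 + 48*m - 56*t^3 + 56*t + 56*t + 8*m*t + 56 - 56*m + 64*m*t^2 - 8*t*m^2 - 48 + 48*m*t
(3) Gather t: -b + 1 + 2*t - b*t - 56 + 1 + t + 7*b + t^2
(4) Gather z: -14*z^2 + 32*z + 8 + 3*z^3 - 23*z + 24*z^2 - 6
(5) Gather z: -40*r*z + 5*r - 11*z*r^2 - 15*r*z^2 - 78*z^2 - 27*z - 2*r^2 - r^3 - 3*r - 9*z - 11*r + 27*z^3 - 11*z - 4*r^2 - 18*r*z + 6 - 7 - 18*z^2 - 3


(1) = -4*m^3 + 8*m^2 - 4*m
(2) = m^2*(-8*t - 8) + m*(64*t^2 + 56*t - 8) - 56*t^3 + 48*t^2 + 120*t + 16
(3) = 6*b + t^2 + t*(3 - b) - 54
(4) = 3*z^3 + 10*z^2 + 9*z + 2
(5) = -r^3 - 6*r^2 - 9*r + 27*z^3 + z^2*(-15*r - 96) + z*(-11*r^2 - 58*r - 47) - 4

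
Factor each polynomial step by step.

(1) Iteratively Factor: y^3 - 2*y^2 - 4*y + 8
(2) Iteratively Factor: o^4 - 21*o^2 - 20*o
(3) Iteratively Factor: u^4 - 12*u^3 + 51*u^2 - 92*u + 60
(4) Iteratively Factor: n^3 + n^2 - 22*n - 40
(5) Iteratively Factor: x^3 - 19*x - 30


(1) = (y - 2)*(y^2 - 4) = (y - 2)*(y + 2)*(y - 2)
(2) = (o + 1)*(o^3 - o^2 - 20*o) = (o - 5)*(o + 1)*(o^2 + 4*o) = (o - 5)*(o + 1)*(o + 4)*(o)
(3) = (u - 2)*(u^3 - 10*u^2 + 31*u - 30) = (u - 3)*(u - 2)*(u^2 - 7*u + 10) = (u - 5)*(u - 3)*(u - 2)*(u - 2)
(4) = (n - 5)*(n^2 + 6*n + 8) = (n - 5)*(n + 2)*(n + 4)
(5) = (x + 2)*(x^2 - 2*x - 15) = (x + 2)*(x + 3)*(x - 5)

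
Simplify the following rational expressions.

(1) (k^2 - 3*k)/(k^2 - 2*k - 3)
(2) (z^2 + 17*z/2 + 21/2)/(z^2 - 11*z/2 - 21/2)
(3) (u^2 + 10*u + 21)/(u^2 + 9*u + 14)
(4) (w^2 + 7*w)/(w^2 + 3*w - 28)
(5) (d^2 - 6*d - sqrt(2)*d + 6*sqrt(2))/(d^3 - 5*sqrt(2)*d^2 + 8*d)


(1) = k/(k + 1)
(2) = (z + 7)/(z - 7)
(3) = (u + 3)/(u + 2)
(4) = w/(w - 4)
(5) = (d - 6)/(d^2 - 4*sqrt(2)*d)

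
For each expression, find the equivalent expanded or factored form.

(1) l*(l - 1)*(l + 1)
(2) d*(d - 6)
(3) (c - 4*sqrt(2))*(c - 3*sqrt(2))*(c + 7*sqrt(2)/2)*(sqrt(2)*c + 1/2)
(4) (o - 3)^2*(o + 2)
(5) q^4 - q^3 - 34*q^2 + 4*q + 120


(1) = l^3 - l
(2) = d^2 - 6*d
(3) = sqrt(2)*c^4 - 13*c^3/2 - 107*sqrt(2)*c^2/4 + 311*c/2 + 42*sqrt(2)
(4) = o^3 - 4*o^2 - 3*o + 18
(5) = (q - 6)*(q - 2)*(q + 2)*(q + 5)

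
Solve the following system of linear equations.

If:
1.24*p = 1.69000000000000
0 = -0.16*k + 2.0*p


Then:
k = 17.04
p = 1.36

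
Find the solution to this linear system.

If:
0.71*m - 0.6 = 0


Then:
m = 0.85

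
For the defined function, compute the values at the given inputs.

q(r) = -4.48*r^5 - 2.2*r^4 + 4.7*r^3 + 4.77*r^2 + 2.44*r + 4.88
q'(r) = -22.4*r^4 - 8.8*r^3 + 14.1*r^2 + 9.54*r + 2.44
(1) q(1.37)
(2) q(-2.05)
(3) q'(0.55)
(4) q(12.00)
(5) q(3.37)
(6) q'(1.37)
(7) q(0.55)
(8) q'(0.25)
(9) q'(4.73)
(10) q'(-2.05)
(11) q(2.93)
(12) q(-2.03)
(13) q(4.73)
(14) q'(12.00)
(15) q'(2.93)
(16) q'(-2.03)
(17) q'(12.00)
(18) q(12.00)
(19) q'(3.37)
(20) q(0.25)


(1) = -0.11
(2) = 102.78
(3) = 8.44
(4) = -1151543.92
(5) = -1983.87
(6) = -59.56
(7) = 8.02
(8) = 5.48
(9) = -11780.47
(10) = -277.66
(11) = -958.36
(12) = 97.35
(13) = -11087.47
(14) = -477545.48
(15) = -1720.81
(16) = -265.60
(17) = -477545.48
(18) = -1151543.92
(19) = -3031.21
(20) = 5.85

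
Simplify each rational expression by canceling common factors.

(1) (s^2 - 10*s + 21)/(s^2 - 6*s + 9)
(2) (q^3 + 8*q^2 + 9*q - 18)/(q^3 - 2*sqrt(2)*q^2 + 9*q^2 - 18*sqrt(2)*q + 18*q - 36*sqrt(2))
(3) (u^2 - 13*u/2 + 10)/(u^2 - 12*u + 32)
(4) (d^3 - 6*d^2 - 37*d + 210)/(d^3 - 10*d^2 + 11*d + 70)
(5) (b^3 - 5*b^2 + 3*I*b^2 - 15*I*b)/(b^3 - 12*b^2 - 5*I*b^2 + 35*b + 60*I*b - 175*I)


(1) = (s - 7)/(s - 3)
(2) = (q - 1)/(q - 2*sqrt(2))
(3) = (2*u - 5)/(2*u - 16)
(4) = (d + 6)/(d + 2)
(5) = (b^2 + 3*I*b)/(b^2 + b*(-7 - 5*I) + 35*I)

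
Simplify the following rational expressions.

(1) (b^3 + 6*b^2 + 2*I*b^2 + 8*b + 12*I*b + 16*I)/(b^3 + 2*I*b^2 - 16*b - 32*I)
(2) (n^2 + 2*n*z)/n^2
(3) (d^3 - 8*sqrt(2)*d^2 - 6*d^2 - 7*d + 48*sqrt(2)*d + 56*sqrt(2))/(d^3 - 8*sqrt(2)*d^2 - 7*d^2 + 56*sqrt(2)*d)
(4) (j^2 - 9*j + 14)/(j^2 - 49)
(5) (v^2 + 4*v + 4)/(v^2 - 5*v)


(1) = (b + 2)/(b - 4)
(2) = (n + 2*z)/n
(3) = (d + 1)/d
(4) = (j - 2)/(j + 7)
(5) = (v^2 + 4*v + 4)/(v^2 - 5*v)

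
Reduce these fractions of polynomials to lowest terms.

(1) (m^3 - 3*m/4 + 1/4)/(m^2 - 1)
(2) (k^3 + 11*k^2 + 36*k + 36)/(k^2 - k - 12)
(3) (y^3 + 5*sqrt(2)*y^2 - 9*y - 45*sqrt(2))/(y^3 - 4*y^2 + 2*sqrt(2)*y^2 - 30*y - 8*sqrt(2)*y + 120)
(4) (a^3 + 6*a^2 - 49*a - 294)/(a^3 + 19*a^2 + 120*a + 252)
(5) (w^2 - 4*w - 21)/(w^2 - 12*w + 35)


(1) = (4*m^2 - 4*m + 1)/(4*m - 4)
(2) = (k^2 + 8*k + 12)/(k - 4)
(3) = (y^2 - 9)/(y^2 + y*(-3*sqrt(2) - 4) + 12*sqrt(2))
(4) = (a - 7)/(a + 6)
(5) = (w + 3)/(w - 5)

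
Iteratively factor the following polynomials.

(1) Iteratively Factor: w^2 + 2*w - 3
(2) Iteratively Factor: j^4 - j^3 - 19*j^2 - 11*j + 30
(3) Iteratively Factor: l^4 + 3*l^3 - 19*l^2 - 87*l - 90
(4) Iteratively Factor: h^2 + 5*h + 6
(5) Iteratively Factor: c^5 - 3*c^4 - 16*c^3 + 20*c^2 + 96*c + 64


(1) = (w + 3)*(w - 1)
(2) = (j + 3)*(j^3 - 4*j^2 - 7*j + 10) = (j - 5)*(j + 3)*(j^2 + j - 2) = (j - 5)*(j - 1)*(j + 3)*(j + 2)
(3) = (l + 3)*(l^3 - 19*l - 30) = (l - 5)*(l + 3)*(l^2 + 5*l + 6) = (l - 5)*(l + 2)*(l + 3)*(l + 3)
(4) = (h + 2)*(h + 3)
(5) = (c - 4)*(c^4 + c^3 - 12*c^2 - 28*c - 16) = (c - 4)*(c + 2)*(c^3 - c^2 - 10*c - 8) = (c - 4)^2*(c + 2)*(c^2 + 3*c + 2) = (c - 4)^2*(c + 1)*(c + 2)*(c + 2)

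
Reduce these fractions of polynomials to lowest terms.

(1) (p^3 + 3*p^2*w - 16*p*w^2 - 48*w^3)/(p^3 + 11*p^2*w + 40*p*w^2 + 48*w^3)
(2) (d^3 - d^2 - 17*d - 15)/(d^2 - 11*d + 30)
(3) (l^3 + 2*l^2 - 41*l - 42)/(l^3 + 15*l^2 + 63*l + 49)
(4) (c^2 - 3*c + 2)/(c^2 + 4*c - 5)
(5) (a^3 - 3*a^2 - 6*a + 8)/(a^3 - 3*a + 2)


(1) = (p - 4*w)/(p + 4*w)
(2) = (d^2 + 4*d + 3)/(d - 6)
(3) = (l - 6)/(l + 7)
(4) = (c - 2)/(c + 5)
(5) = (a - 4)/(a - 1)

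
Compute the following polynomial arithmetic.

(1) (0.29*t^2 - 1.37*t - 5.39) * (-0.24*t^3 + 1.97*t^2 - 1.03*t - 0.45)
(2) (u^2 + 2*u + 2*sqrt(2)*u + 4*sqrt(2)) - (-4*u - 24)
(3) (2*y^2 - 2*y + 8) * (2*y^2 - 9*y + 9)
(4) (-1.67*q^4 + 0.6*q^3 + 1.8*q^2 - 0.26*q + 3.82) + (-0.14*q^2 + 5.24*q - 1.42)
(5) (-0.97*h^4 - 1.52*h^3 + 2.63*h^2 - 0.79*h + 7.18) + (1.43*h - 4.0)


(1) = -0.0696*t^5 + 0.9001*t^4 - 1.704*t^3 - 9.3377*t^2 + 6.1682*t + 2.4255
(2) = u^2 + 2*sqrt(2)*u + 6*u + 4*sqrt(2) + 24
(3) = 4*y^4 - 22*y^3 + 52*y^2 - 90*y + 72
(4) = -1.67*q^4 + 0.6*q^3 + 1.66*q^2 + 4.98*q + 2.4
(5) = -0.97*h^4 - 1.52*h^3 + 2.63*h^2 + 0.64*h + 3.18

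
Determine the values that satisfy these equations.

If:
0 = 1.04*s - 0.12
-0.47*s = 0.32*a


Then:
a = -0.17
s = 0.12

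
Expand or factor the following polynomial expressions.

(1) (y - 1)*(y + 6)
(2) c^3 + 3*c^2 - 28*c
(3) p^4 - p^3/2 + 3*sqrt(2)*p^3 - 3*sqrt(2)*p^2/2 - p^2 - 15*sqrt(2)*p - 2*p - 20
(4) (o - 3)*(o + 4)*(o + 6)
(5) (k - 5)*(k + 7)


(1) = y^2 + 5*y - 6
(2) = c*(c - 4)*(c + 7)
(3) = (p - 5/2)*(p + 2)*(p + sqrt(2))*(p + 2*sqrt(2))
(4) = o^3 + 7*o^2 - 6*o - 72
(5) = k^2 + 2*k - 35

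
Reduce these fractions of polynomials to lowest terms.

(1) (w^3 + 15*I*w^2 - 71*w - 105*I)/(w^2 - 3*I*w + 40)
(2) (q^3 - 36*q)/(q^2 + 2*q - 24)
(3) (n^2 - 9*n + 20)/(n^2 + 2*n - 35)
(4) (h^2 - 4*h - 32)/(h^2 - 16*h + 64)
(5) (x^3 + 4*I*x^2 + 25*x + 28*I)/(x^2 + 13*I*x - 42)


(1) = (w^2 + 10*I*w - 21)/(w - 8*I)
(2) = (q^2 - 6*q)/(q - 4)
(3) = (n - 4)/(n + 7)
(4) = (h + 4)/(h - 8)
(5) = (x^2 - 3*I*x + 4)/(x + 6*I)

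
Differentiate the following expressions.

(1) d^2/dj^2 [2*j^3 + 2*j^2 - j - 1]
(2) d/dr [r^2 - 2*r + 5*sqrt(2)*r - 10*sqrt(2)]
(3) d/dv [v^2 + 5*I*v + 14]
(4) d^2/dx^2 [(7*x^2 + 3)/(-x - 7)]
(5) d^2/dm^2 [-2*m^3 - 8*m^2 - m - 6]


(1) = 12*j + 4
(2) = 2*r - 2 + 5*sqrt(2)
(3) = 2*v + 5*I
(4) = -692/(x^3 + 21*x^2 + 147*x + 343)
(5) = -12*m - 16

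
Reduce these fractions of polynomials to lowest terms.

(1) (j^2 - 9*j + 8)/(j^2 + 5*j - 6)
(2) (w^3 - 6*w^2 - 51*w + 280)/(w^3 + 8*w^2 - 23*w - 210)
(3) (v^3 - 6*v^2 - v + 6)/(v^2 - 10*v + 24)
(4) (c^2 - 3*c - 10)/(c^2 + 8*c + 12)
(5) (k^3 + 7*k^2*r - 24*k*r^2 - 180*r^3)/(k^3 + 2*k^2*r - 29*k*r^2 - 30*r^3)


(1) = (j - 8)/(j + 6)
(2) = (w - 8)/(w + 6)
(3) = (v^2 - 1)/(v - 4)
(4) = (c - 5)/(c + 6)
(5) = (k + 6*r)/(k + r)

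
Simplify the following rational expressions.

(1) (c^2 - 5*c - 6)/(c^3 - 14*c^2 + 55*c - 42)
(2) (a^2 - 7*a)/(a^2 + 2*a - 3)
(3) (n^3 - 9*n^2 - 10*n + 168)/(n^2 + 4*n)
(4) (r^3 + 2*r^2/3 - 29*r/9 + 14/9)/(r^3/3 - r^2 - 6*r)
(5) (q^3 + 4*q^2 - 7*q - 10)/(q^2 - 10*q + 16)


(1) = (c + 1)/(c^2 - 8*c + 7)
(2) = (a^2 - 7*a)/(a^2 + 2*a - 3)
(3) = (n^2 - 13*n + 42)/n
(4) = (9*r^3 + 6*r^2 - 29*r + 14)/(3*r^3 - 9*r^2 - 54*r)
(5) = (q^2 + 6*q + 5)/(q - 8)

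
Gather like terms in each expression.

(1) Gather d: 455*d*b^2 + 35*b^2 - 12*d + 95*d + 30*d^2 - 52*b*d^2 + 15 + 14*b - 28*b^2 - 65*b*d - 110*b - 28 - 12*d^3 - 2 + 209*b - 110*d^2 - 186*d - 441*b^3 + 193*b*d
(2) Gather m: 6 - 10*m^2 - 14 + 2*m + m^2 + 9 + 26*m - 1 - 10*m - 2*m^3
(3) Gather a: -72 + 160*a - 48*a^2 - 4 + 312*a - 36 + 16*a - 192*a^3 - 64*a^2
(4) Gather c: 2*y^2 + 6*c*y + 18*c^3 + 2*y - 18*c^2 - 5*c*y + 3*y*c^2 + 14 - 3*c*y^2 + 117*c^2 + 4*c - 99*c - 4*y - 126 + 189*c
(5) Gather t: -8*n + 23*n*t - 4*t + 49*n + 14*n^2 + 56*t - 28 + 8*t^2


(1) = -441*b^3 + 7*b^2 + 113*b - 12*d^3 + d^2*(-52*b - 80) + d*(455*b^2 + 128*b - 103) - 15
(2) = -2*m^3 - 9*m^2 + 18*m
(3) = -192*a^3 - 112*a^2 + 488*a - 112
(4) = 18*c^3 + c^2*(3*y + 99) + c*(-3*y^2 + y + 94) + 2*y^2 - 2*y - 112
(5) = 14*n^2 + 41*n + 8*t^2 + t*(23*n + 52) - 28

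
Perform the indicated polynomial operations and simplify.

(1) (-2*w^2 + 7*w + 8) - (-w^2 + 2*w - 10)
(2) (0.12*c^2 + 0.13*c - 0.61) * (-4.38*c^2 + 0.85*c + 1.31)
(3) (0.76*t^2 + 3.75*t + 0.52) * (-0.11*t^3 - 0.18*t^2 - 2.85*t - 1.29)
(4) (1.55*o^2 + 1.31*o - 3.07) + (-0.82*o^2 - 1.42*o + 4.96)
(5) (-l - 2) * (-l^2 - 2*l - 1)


(1) = -w^2 + 5*w + 18
(2) = -0.5256*c^4 - 0.4674*c^3 + 2.9395*c^2 - 0.3482*c - 0.7991
(3) = -0.0836*t^5 - 0.5493*t^4 - 2.8982*t^3 - 11.7615*t^2 - 6.3195*t - 0.6708
(4) = 0.73*o^2 - 0.11*o + 1.89
(5) = l^3 + 4*l^2 + 5*l + 2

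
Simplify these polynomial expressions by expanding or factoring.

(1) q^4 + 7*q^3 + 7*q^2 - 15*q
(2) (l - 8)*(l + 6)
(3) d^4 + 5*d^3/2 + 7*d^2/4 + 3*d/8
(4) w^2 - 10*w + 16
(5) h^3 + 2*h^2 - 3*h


(1) = q*(q - 1)*(q + 3)*(q + 5)
(2) = l^2 - 2*l - 48
(3) = d*(d + 1/2)^2*(d + 3/2)
(4) = (w - 8)*(w - 2)
(5) = h*(h - 1)*(h + 3)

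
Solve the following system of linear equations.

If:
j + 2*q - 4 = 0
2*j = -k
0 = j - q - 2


Then:
j = 8/3
k = -16/3
q = 2/3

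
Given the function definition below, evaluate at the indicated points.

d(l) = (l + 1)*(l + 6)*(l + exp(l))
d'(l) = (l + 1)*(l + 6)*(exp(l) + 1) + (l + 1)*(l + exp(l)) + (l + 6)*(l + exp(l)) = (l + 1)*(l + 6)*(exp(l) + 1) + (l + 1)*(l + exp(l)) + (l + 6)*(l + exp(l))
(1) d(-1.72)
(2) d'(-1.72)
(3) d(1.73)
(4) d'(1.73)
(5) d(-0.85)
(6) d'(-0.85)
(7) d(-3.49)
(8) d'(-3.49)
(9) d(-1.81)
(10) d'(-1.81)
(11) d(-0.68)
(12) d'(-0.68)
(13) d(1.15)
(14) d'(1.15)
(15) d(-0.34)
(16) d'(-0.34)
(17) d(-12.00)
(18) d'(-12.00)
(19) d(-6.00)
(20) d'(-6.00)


(1) = 4.75
(2) = -9.12
(3) = 155.54
(4) = 217.23
(5) = -0.33
(6) = -1.14
(7) = 21.62
(8) = -6.51
(9) = 5.59
(10) = -9.51
(11) = -0.30
(12) = 1.59
(13) = 66.23
(14) = 103.99
(15) = 1.39
(16) = 8.74
(17) = -792.00
(18) = 270.00
(19) = 0.00
(20) = 29.99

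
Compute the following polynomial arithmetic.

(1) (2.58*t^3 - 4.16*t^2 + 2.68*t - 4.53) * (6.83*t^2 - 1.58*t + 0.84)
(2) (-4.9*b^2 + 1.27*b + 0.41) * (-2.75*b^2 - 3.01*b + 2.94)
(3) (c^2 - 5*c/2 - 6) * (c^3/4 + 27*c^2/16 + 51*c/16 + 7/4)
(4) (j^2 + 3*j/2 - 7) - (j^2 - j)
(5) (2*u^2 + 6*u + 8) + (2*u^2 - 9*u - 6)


(1) = 17.6214*t^5 - 32.4892*t^4 + 27.0444*t^3 - 38.6687*t^2 + 9.4086*t - 3.8052
(2) = 13.475*b^4 + 11.2565*b^3 - 19.3562*b^2 + 2.4997*b + 1.2054
(3) = c^5/4 + 17*c^4/16 - 81*c^3/32 - 523*c^2/32 - 47*c/2 - 21/2
(4) = 5*j/2 - 7
(5) = 4*u^2 - 3*u + 2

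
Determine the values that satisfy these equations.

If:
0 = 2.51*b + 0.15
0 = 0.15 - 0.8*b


Then:
No Solution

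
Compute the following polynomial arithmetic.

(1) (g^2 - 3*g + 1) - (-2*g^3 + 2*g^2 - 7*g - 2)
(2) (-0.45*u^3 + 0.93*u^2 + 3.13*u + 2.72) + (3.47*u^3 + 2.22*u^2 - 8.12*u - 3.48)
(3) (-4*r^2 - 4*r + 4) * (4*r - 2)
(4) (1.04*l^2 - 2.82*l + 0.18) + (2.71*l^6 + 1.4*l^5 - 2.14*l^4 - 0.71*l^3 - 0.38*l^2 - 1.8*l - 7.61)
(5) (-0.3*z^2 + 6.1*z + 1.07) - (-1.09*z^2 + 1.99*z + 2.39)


(1) = 2*g^3 - g^2 + 4*g + 3
(2) = 3.02*u^3 + 3.15*u^2 - 4.99*u - 0.76
(3) = -16*r^3 - 8*r^2 + 24*r - 8
(4) = 2.71*l^6 + 1.4*l^5 - 2.14*l^4 - 0.71*l^3 + 0.66*l^2 - 4.62*l - 7.43
(5) = 0.79*z^2 + 4.11*z - 1.32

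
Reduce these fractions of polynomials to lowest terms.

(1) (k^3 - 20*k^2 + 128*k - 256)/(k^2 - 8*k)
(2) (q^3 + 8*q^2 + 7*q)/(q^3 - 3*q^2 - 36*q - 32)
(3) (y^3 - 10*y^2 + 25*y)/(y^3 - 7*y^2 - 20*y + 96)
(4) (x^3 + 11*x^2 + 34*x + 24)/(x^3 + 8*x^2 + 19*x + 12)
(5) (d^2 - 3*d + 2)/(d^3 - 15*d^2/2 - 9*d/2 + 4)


(1) = (k^2 - 12*k + 32)/k
(2) = (q^2 + 7*q)/(q^2 - 4*q - 32)
(3) = (y^3 - 10*y^2 + 25*y)/(y^3 - 7*y^2 - 20*y + 96)
(4) = (x + 6)/(x + 3)
(5) = (2*d^2 - 6*d + 4)/(2*d^3 - 15*d^2 - 9*d + 8)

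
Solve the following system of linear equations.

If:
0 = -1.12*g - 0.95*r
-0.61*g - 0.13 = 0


Then:
g = -0.21
r = 0.25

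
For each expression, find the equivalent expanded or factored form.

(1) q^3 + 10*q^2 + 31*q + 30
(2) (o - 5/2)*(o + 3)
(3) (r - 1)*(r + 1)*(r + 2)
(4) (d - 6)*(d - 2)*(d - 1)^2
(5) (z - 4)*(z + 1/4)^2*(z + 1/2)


(1) = (q + 2)*(q + 3)*(q + 5)
(2) = o^2 + o/2 - 15/2
(3) = r^3 + 2*r^2 - r - 2
(4) = d^4 - 10*d^3 + 29*d^2 - 32*d + 12
(5) = z^4 - 3*z^3 - 59*z^2/16 - 39*z/32 - 1/8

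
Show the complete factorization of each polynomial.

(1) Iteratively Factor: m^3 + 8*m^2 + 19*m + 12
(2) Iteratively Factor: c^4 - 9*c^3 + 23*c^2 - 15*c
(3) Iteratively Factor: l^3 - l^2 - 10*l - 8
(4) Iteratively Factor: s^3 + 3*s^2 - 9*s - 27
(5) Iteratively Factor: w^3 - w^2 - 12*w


(1) = (m + 4)*(m^2 + 4*m + 3) = (m + 3)*(m + 4)*(m + 1)
(2) = (c)*(c^3 - 9*c^2 + 23*c - 15) = c*(c - 3)*(c^2 - 6*c + 5) = c*(c - 3)*(c - 1)*(c - 5)
(3) = (l - 4)*(l^2 + 3*l + 2) = (l - 4)*(l + 2)*(l + 1)
(4) = (s + 3)*(s^2 - 9) = (s + 3)^2*(s - 3)
(5) = (w + 3)*(w^2 - 4*w) = w*(w + 3)*(w - 4)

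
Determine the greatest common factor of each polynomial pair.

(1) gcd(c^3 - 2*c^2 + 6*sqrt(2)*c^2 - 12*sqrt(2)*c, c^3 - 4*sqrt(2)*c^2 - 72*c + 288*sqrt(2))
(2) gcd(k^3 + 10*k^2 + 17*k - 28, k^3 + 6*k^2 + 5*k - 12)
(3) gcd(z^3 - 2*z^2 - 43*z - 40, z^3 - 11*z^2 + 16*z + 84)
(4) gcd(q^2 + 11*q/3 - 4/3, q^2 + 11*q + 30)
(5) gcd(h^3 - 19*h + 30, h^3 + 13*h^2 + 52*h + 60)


(1) = c + 6*sqrt(2)
(2) = k^2 + 3*k - 4
(3) = 1
(4) = gcd((q - 1/3)*(q + 4), (q + 5)*(q + 6)) = 1
(5) = h + 5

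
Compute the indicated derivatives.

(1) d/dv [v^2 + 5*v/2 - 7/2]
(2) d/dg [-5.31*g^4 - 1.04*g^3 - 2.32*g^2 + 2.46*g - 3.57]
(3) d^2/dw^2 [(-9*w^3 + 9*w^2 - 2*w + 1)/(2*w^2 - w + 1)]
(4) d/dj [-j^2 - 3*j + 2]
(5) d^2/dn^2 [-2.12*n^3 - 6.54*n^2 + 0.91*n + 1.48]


(1) = 2*v + 5/2
(2) = -21.24*g^3 - 3.12*g^2 - 4.64*g + 2.46
(3) = 2*(19*w^3 - 15*w^2 - 21*w + 6)/(8*w^6 - 12*w^5 + 18*w^4 - 13*w^3 + 9*w^2 - 3*w + 1)
(4) = -2*j - 3
(5) = -12.72*n - 13.08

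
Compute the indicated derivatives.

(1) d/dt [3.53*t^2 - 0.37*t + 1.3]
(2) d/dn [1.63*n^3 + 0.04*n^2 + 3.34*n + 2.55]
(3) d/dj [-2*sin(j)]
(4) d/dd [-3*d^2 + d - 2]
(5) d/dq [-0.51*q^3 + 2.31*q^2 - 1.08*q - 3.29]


(1) = 7.06*t - 0.37
(2) = 4.89*n^2 + 0.08*n + 3.34
(3) = -2*cos(j)
(4) = 1 - 6*d
(5) = -1.53*q^2 + 4.62*q - 1.08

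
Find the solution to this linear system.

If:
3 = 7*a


Then:
a = 3/7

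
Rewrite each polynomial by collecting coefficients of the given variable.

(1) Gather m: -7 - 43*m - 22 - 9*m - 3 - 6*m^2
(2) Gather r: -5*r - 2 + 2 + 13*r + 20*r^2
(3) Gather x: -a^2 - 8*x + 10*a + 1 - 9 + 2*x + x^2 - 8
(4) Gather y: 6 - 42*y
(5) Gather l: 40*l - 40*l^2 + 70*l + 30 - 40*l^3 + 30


(1) = -6*m^2 - 52*m - 32
(2) = 20*r^2 + 8*r
(3) = -a^2 + 10*a + x^2 - 6*x - 16
(4) = 6 - 42*y
(5) = -40*l^3 - 40*l^2 + 110*l + 60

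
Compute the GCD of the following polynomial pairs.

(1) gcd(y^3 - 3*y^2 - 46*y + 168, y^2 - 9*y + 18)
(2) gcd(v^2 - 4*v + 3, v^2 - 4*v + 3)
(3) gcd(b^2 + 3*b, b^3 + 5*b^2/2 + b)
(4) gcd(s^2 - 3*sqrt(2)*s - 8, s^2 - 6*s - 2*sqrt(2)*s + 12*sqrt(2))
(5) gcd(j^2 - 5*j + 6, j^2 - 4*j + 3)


(1) = y - 6
(2) = v^2 - 4*v + 3
(3) = b
(4) = gcd((s - 4*sqrt(2))*(s + sqrt(2)), (s - 6)*(s - 2*sqrt(2))) = 1
(5) = j - 3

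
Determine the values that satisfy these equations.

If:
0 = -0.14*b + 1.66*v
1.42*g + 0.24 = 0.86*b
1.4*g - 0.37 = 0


Then:
b = 0.72
g = 0.26
v = 0.06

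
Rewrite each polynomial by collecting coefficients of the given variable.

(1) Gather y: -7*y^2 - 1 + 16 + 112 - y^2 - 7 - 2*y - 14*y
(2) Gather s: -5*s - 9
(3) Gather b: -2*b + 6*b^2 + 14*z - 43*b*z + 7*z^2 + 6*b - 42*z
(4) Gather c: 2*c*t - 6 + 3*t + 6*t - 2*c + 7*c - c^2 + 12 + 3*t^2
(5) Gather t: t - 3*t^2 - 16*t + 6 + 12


(1) = -8*y^2 - 16*y + 120
(2) = -5*s - 9
(3) = 6*b^2 + b*(4 - 43*z) + 7*z^2 - 28*z
(4) = -c^2 + c*(2*t + 5) + 3*t^2 + 9*t + 6
(5) = -3*t^2 - 15*t + 18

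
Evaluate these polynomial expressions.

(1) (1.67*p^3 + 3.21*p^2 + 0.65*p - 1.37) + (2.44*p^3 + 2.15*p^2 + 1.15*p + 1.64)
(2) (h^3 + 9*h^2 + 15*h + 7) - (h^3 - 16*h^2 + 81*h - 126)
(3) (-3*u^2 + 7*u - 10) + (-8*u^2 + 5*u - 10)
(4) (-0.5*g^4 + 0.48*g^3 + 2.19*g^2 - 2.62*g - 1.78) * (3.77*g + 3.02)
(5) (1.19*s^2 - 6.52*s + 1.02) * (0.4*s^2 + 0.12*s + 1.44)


(1) = 4.11*p^3 + 5.36*p^2 + 1.8*p + 0.27
(2) = 25*h^2 - 66*h + 133
(3) = -11*u^2 + 12*u - 20
(4) = -1.885*g^5 + 0.2996*g^4 + 9.7059*g^3 - 3.2636*g^2 - 14.623*g - 5.3756
(5) = 0.476*s^4 - 2.4652*s^3 + 1.3392*s^2 - 9.2664*s + 1.4688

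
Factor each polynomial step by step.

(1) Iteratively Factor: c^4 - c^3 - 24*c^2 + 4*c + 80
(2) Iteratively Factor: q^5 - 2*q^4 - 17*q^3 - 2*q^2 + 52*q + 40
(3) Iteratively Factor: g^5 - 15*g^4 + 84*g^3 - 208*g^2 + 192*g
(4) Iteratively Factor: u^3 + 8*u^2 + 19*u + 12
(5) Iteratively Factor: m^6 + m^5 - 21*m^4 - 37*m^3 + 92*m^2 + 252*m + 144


(1) = (c - 5)*(c^3 + 4*c^2 - 4*c - 16) = (c - 5)*(c + 2)*(c^2 + 2*c - 8) = (c - 5)*(c + 2)*(c + 4)*(c - 2)
(2) = (q + 1)*(q^4 - 3*q^3 - 14*q^2 + 12*q + 40) = (q + 1)*(q + 2)*(q^3 - 5*q^2 - 4*q + 20) = (q - 2)*(q + 1)*(q + 2)*(q^2 - 3*q - 10) = (q - 5)*(q - 2)*(q + 1)*(q + 2)*(q + 2)
(3) = (g)*(g^4 - 15*g^3 + 84*g^2 - 208*g + 192) = g*(g - 4)*(g^3 - 11*g^2 + 40*g - 48) = g*(g - 4)^2*(g^2 - 7*g + 12) = g*(g - 4)^3*(g - 3)
(4) = (u + 3)*(u^2 + 5*u + 4) = (u + 3)*(u + 4)*(u + 1)
(5) = (m + 2)*(m^5 - m^4 - 19*m^3 + m^2 + 90*m + 72) = (m + 2)*(m + 3)*(m^4 - 4*m^3 - 7*m^2 + 22*m + 24) = (m + 1)*(m + 2)*(m + 3)*(m^3 - 5*m^2 - 2*m + 24) = (m + 1)*(m + 2)^2*(m + 3)*(m^2 - 7*m + 12) = (m - 4)*(m + 1)*(m + 2)^2*(m + 3)*(m - 3)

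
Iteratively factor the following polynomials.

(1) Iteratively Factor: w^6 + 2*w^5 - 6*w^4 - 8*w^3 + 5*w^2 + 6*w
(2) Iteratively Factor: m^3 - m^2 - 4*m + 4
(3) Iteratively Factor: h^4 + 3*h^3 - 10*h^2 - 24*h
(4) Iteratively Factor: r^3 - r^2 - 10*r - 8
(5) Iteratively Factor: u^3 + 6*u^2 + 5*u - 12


(1) = (w - 2)*(w^5 + 4*w^4 + 2*w^3 - 4*w^2 - 3*w) = (w - 2)*(w + 1)*(w^4 + 3*w^3 - w^2 - 3*w) = (w - 2)*(w - 1)*(w + 1)*(w^3 + 4*w^2 + 3*w) = w*(w - 2)*(w - 1)*(w + 1)*(w^2 + 4*w + 3) = w*(w - 2)*(w - 1)*(w + 1)^2*(w + 3)
(2) = (m - 1)*(m^2 - 4) = (m - 2)*(m - 1)*(m + 2)
(3) = (h + 2)*(h^3 + h^2 - 12*h) = h*(h + 2)*(h^2 + h - 12) = h*(h - 3)*(h + 2)*(h + 4)
(4) = (r + 2)*(r^2 - 3*r - 4) = (r + 1)*(r + 2)*(r - 4)
(5) = (u - 1)*(u^2 + 7*u + 12) = (u - 1)*(u + 3)*(u + 4)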